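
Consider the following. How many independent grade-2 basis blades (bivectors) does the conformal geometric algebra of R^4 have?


The conformal model of R^4 uses Cl(5,1) with m = 4 + 2 = 6 generators.
Number of grade-2 blades = C(m, 2) = C(6, 2)
= 6*5/2 = 15


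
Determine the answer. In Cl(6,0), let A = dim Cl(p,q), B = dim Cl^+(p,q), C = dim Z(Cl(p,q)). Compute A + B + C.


n = 6 + 0 = 6
Total dim = 2^6 = 64
Even subalgebra dim = 2^5 = 32
n is even, so center dim = 1
Sum = 64 + 32 + 1 = 97


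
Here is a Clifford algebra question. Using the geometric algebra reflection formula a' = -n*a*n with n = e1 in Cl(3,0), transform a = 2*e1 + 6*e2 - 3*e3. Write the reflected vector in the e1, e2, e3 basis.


Reflection formula: a' = -n*a*n, with n = e1 (unit vector, n^2 = 1).
For reflection through hyperplane perp to e1:
The component along e1 flips sign, others stay.
a = (2, 6, -3)
a' = (-2, 6, -3)
a' = -2*e1 + 6*e2 - 3*e3


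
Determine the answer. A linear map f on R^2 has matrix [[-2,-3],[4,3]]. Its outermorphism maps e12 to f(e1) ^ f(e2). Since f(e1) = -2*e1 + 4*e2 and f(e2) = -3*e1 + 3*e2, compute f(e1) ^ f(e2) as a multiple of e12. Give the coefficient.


The outermorphism of a linear map f sends e1^e2 to f(e1)^f(e2).
f(e1) = -2*e1 + 4*e2
f(e2) = -3*e1 + 3*e2
f(e1) ^ f(e2) = (-2*e1 + 4*e2) ^ (-3*e1 + 3*e2)
= (-2)*3*e12 + 4*(-3)*e21
= (-6 - (-12))*e12
= 6*e12
Coefficient = 6


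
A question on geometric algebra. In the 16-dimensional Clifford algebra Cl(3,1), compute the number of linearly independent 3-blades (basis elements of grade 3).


Number of grade-k basis blades in Cl(p,q) with n = p + q is C(n, k).
n = 3 + 1 = 4
C(4, 3) = 4! / (3! * 1!)
= 24 / (6 * 1)
= 4


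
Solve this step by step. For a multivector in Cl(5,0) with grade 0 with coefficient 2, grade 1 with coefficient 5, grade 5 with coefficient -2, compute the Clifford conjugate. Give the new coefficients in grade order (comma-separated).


Clifford conjugate sign for grade k: (-1)^(k(k+1)/2)
Grade 0: (-1)^(0*1/2) = (-1)^0 = 1, coeff 2 -> 2
Grade 1: (-1)^(1*2/2) = (-1)^1 = -1, coeff 5 -> -5
Grade 5: (-1)^(5*6/2) = (-1)^15 = -1, coeff -2 -> 2
Conjugated coefficients: 2, -5, 2


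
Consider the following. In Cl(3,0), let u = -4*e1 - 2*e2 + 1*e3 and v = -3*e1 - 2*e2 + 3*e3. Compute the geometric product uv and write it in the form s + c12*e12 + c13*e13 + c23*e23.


In Cl(3,0): e_i^2 = 1, e_ie_j = -e_je_i for i != j.
Scalar part = u . v = (-4)*(-3) + (-2)*(-2) + 1*3
= 12 + 4 + 3 = 19
e12 coeff = (-4)*(-2) - (-2)*(-3) = 8 - 6 = 2
e13 coeff = (-4)*3 - 1*(-3) = -12 - (-3) = -9
e23 coeff = (-2)*3 - 1*(-2) = -6 - (-2) = -4
uv = 19 + 2*e12 - 9*e13 - 4*e23


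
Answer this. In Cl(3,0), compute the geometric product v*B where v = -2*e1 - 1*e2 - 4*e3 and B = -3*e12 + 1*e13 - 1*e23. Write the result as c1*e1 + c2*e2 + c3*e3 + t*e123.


vB has grade-1 (vector) and grade-3 (trivector) parts: vB = (v _| B) + (v ^ B).
Vector part <vB>_1:
  e1: -v2*b12 - v3*b13 = -(-1)*(-3) - (-4)*(1) = 1
  e2: v1*b12 - v3*b23 = (-2)*(-3) - (-4)*(-1) = 2
  e3: v1*b13 + v2*b23 = (-2)*(1) + (-1)*(-1) = -1
Trivector part <vB>_3:
  e123: v1*b23 - v2*b13 + v3*b12 = (-2)*(-1) - (-1)*(1) + (-4)*(-3) = 15
vB = 1*e1 + 2*e2 - 1*e3 + 15*e123


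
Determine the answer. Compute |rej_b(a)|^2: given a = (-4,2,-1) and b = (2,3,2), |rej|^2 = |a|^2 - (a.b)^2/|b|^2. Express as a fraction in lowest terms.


|a|^2 = (-4)^2 + 2^2 + (-1)^2 = 21
|b|^2 = 2^2 + 3^2 + 2^2 = 17
a . b = (-4)*2 + 2*3 + (-1)*2 = -4
(a.b)^2 = (-4)^2 = 16
|rej|^2 = 21 - 16/17
= (357 - 16)/17
= 341/17
In lowest terms: 341/17


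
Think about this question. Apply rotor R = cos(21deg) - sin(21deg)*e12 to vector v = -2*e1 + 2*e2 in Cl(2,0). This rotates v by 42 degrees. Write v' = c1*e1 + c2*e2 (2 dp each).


Rotor R = cos(21deg) - sin(21deg)*e12
Rotation angle theta = 2 * 21 = 42 degrees
v' = R*v*~R rotates v by theta.
cos(42deg) = 0.7431, sin(42deg) = 0.6691
v'_1 = -2*cos(42deg) - 2*sin(42deg)
= -2*0.7431 - 2*0.6691
= -2.82
v'_2 = -2*sin(42deg) + 2*cos(42deg)
= -2*0.6691 + 2*0.7431
= 0.15
v' = -2.82*e1 + 0.15*e2


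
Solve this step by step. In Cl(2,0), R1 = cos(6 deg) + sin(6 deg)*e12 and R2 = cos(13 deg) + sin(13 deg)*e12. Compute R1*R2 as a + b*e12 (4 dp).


Same-plane rotors commute and their half-angles add:
R1*R2 = cos(a1 + a2) + sin(a1 + a2)*e12.
a1 + a2 = 6 + 13 = 19 deg
cos(19 deg) = 0.9455
sin(19 deg) = 0.3256
R1*R2 = 0.9455 + 0.3256*e12


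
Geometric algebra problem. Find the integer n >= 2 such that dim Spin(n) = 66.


dim Spin(n) = dim so(n) = n(n-1)/2.
Solve n(n-1)/2 = 66, i.e. n^2 - n - 132 = 0.
Discriminant = 1 + 8*66 = 529
n = (1 + sqrt(529))/2 = (1 + 23)/2 = 12


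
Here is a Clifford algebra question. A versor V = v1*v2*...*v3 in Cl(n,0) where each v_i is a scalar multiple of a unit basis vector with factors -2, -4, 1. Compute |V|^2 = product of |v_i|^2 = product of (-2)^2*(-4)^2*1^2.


Each vector v_i has |v_i|^2 = s_i^2
Squared scales: (-2)^2 = 4, (-4)^2 = 16, 1^2 = 1
|V|^2 = 4 * 16 * 1
= 64


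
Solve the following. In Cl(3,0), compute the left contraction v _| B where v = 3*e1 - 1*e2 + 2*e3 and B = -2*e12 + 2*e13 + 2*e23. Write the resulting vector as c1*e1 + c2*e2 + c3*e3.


Left contraction v _| B = <vB>_1 (grade-1 part of the geometric product vB).
Using e1_|e12 = e2, e2_|e12 = -e1, e1_|e13 = e3, e3_|e13 = -e1, e2_|e23 = e3, e3_|e23 = -e2:
e1 coeff: -v2*b12 - v3*b13 = -(-1)*(-2) - (2)*(2) = -6
e2 coeff: v1*b12 - v3*b23 = (3)*(-2) - (2)*(2) = -10
e3 coeff: v1*b13 + v2*b23 = (3)*(2) + (-1)*(2) = 4
v _| B = -6*e1 - 10*e2 + 4*e3


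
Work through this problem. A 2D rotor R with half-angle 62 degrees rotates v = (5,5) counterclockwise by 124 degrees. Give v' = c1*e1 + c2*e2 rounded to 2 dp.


Rotor R = cos(62deg) - sin(62deg)*e12
Rotation angle theta = 2 * 62 = 124 degrees
v' = R*v*~R rotates v by theta.
cos(124deg) = -0.5592, sin(124deg) = 0.8290
v'_1 = 5*cos(124deg) - 5*sin(124deg)
= 5*(-0.5592) - 5*0.8290
= -6.94
v'_2 = 5*sin(124deg) + 5*cos(124deg)
= 5*0.8290 + 5*(-0.5592)
= 1.35
v' = -6.94*e1 + 1.35*e2


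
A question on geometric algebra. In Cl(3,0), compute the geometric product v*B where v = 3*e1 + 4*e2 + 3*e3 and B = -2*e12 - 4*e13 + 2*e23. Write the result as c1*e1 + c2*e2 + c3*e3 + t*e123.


vB has grade-1 (vector) and grade-3 (trivector) parts: vB = (v _| B) + (v ^ B).
Vector part <vB>_1:
  e1: -v2*b12 - v3*b13 = -(4)*(-2) - (3)*(-4) = 20
  e2: v1*b12 - v3*b23 = (3)*(-2) - (3)*(2) = -12
  e3: v1*b13 + v2*b23 = (3)*(-4) + (4)*(2) = -4
Trivector part <vB>_3:
  e123: v1*b23 - v2*b13 + v3*b12 = (3)*(2) - (4)*(-4) + (3)*(-2) = 16
vB = 20*e1 - 12*e2 - 4*e3 + 16*e123


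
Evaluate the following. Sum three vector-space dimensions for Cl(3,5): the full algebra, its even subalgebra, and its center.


n = 3 + 5 = 8
Total dim = 2^8 = 256
Even subalgebra dim = 2^7 = 128
n is even, so center dim = 1
Sum = 256 + 128 + 1 = 385


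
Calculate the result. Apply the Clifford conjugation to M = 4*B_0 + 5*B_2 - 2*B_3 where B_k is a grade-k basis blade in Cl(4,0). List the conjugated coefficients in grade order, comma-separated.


Clifford conjugate sign for grade k: (-1)^(k(k+1)/2)
Grade 0: (-1)^(0*1/2) = (-1)^0 = 1, coeff 4 -> 4
Grade 2: (-1)^(2*3/2) = (-1)^3 = -1, coeff 5 -> -5
Grade 3: (-1)^(3*4/2) = (-1)^6 = 1, coeff -2 -> -2
Conjugated coefficients: 4, -5, -2


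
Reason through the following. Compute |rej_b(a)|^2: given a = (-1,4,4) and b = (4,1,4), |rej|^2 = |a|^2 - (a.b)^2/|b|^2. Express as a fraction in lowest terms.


|a|^2 = (-1)^2 + 4^2 + 4^2 = 33
|b|^2 = 4^2 + 1^2 + 4^2 = 33
a . b = (-1)*4 + 4*1 + 4*4 = 16
(a.b)^2 = 16^2 = 256
|rej|^2 = 33 - 256/33
= (1089 - 256)/33
= 833/33
In lowest terms: 833/33


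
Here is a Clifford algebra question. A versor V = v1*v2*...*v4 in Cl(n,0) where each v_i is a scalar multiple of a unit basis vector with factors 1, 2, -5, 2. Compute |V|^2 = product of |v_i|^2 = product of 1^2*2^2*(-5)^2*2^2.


Each vector v_i has |v_i|^2 = s_i^2
Squared scales: 1^2 = 1, 2^2 = 4, (-5)^2 = 25, 2^2 = 4
|V|^2 = 1 * 4 * 25 * 4
= 400


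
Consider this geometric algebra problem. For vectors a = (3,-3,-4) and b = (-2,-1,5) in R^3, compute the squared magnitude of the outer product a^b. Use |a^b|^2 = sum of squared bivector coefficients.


a wedge b = (a1*b2 - a2*b1)*e12 + (a1*b3 - a3*b1)*e13 + (a2*b3 - a3*b2)*e23
e12 coeff: 3*(-1) - (-3)*(-2) = -3 - 6 = -9
e13 coeff: 3*5 - (-4)*(-2) = 15 - 8 = 7
e23 coeff: (-3)*5 - (-4)*(-1) = -15 - 4 = -19
|a wedge b|^2 = (-9)^2 + 7^2 + (-19)^2
= 81 + 49 + 361
= 491


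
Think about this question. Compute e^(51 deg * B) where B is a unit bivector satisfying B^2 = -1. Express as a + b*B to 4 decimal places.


For a unit bivector B with B^2 = -1, the exponential series gives
e^(theta*B) = cos(theta) + sin(theta)*B (the GA analogue of Euler's formula).
theta = 51 degrees = 0.890118 rad
cos(51 deg) = 0.6293
sin(51 deg) = 0.7771
exp(theta*B) = 0.6293 + 0.7771*B


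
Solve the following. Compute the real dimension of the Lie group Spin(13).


Spin(n) double-covers SO(n); both have Lie algebra so(n) of dimension n(n-1)/2.
n = 13
n(n-1) = 13 * 12 = 156
dim Spin(13) = 156/2 = 78


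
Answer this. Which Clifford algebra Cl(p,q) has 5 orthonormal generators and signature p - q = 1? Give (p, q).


We need p + q = 5 and p - q = 1.
Adding: 2p = 5 + 1 = 6, so p = 3.
Then q = 5 - 3 = 2.
(p, q) = (3, 2)


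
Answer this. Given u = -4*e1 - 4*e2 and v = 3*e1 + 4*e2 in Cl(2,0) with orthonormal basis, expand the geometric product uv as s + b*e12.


Expand: (-4*e1 - 4*e2)(3*e1 + 4*e2)
= (-4)*3*e1e1 + (-4)*4*e1e2 + (-4)*3*e2e1 + (-4)*4*e2e2
Using e1^2 = e2^2 = 1, e2e1 = -e1e2:
Scalar part s = (-4)*3 + (-4)*4 = -12 + (-16) = -28
Bivector part b = (-4)*4 - (-4)*3 = -16 - (-12) = -4
uv = -28 - 4*e12


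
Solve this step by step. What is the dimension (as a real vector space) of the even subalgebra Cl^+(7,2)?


Even subalgebra dimension = 2^(n-1)
n = 7 + 2 = 9
2^(9 - 1) = 2^8 = 256
Verification: sum of C(9,k) for even k = 1 + 36 + 126 + 84 + 9 = 256
Result = 256


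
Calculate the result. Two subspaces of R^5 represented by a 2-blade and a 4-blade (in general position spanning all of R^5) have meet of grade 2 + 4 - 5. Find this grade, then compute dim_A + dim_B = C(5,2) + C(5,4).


Meet grade = grade(A) + grade(B) - n
= 2 + 4 - 5 = 1
C(5,2) = 10
C(5,4) = 5
dim_A + dim_B = 10 + 5 = 15


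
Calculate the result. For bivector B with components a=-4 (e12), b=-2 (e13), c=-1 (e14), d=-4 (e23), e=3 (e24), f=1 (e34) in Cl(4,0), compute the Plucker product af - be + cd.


Plucker relation: af - be + cd
a*f = (-4)*1 = -4
b*e = (-2)*3 = -6
c*d = (-1)*(-4) = 4
af - be + cd = -4 - (-6) + 4
= 6


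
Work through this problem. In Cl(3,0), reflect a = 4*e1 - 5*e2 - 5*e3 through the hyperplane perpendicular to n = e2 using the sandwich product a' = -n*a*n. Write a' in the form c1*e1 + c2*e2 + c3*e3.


Reflection formula: a' = -n*a*n, with n = e2 (unit vector, n^2 = 1).
For reflection through hyperplane perp to e2:
The component along e2 flips sign, others stay.
a = (4, -5, -5)
a' = (4, 5, -5)
a' = 4*e1 + 5*e2 - 5*e3


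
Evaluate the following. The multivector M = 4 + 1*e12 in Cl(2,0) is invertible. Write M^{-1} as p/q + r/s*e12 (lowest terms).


M = 4 + 1*e12, where e12^2 = -1.
Since M commutes with its reverse ~M = a - b*e12, M * ~M = a^2 - b^2*e12^2 = a^2 + b^2.
So M^{-1} = ~M / (a^2 + b^2) = (a - b*e12)/(a^2 + b^2).
a^2 + b^2 = 16 + 1 = 17
Scalar part = 4/17 = 4/17
Bivector coeff = -1/17 = -1/17
M^{-1} = 4/17 - 1/17*e12


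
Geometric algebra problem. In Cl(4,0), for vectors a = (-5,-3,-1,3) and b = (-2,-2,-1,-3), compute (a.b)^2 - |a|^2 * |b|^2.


a . b = (-5)*(-2) + (-3)*(-2) + (-1)*(-1) + 3*(-3)
= 10 + 6 + 1 + (-9) = 8
|a|^2 = (-5)^2 + (-3)^2 + (-1)^2 + 3^2 = 44
|b|^2 = (-2)^2 + (-2)^2 + (-1)^2 + (-3)^2 = 18
(a.b)^2 = 8^2 = 64
|a|^2 * |b|^2 = 44 * 18 = 792
Result = 64 - 792 = -728


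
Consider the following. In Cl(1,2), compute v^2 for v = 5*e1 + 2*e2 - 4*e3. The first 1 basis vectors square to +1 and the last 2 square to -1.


v^2 = sum of c_i^2 * e_i^2
Positive signature terms (e_i^2 = +1): 5^2 = 25
Negative signature terms (e_j^2 = -1): 2^2 + (-4)^2 = 20
v^2 = 25 - 20 = 5


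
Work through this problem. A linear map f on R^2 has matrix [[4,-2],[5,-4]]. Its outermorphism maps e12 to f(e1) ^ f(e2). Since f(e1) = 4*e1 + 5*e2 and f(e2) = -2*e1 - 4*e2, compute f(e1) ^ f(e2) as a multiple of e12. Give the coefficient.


The outermorphism of a linear map f sends e1^e2 to f(e1)^f(e2).
f(e1) = 4*e1 + 5*e2
f(e2) = -2*e1 - 4*e2
f(e1) ^ f(e2) = (4*e1 + 5*e2) ^ (-2*e1 - 4*e2)
= 4*(-4)*e12 + 5*(-2)*e21
= (-16 - (-10))*e12
= -6*e12
Coefficient = -6


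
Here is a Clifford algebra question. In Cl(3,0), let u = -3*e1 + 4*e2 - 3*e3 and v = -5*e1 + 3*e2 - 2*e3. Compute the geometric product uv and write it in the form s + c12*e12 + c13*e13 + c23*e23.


In Cl(3,0): e_i^2 = 1, e_ie_j = -e_je_i for i != j.
Scalar part = u . v = (-3)*(-5) + 4*3 + (-3)*(-2)
= 15 + 12 + 6 = 33
e12 coeff = (-3)*3 - 4*(-5) = -9 - (-20) = 11
e13 coeff = (-3)*(-2) - (-3)*(-5) = 6 - 15 = -9
e23 coeff = 4*(-2) - (-3)*3 = -8 - (-9) = 1
uv = 33 + 11*e12 - 9*e13 + 1*e23


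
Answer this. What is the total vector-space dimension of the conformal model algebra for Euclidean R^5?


The conformal model of R^5 uses Cl(6,1): the 5 Euclidean generators plus two extra orthogonal generators e+ (e+^2 = +1) and e- (e-^2 = -1), from which the null vectors e0, einf are built.
Number of generators m = 5 + 2 = 7.
dim Cl(p,q) = 2^m = 2^7 = 128


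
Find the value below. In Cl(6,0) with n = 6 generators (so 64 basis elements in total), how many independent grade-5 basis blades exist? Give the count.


Number of grade-k basis blades in Cl(p,q) with n = p + q is C(n, k).
n = 6 + 0 = 6
C(6, 5) = 6! / (5! * 1!)
= 720 / (120 * 1)
= 6


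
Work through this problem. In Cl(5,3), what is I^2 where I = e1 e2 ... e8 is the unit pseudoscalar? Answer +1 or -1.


The pseudoscalar I = e1...e_n (product of all n generators) of Cl(p,q) satisfies I^2 = (-1)^(q + n(n-1)/2).
p = 5, q = 3, n = p + q = 8
n(n-1)/2 = 8 * 7 / 2 = 28
Exponent = q + n(n-1)/2 = 3 + 28 = 31
I^2 = (-1)^31 = -1


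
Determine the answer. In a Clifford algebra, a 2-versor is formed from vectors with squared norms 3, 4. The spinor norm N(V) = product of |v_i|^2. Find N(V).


Spinor norm N(V) = |v1|^2 * |v2|^2 * ... * |v2|^2
= 3 * 4
Running product: 3, 12
N(V) = 12


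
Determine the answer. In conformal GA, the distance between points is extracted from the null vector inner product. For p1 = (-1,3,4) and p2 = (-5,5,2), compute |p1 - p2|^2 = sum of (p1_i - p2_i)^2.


p1 - p2 = (4, -2, 2)
|p1 - p2|^2 = 4^2 + (-2)^2 + 2^2
= 16 + 4 + 4
= 24


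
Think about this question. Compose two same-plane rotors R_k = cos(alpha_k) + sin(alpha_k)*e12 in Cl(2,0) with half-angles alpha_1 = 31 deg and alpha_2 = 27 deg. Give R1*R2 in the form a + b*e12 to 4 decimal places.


Same-plane rotors commute and their half-angles add:
R1*R2 = cos(a1 + a2) + sin(a1 + a2)*e12.
a1 + a2 = 31 + 27 = 58 deg
cos(58 deg) = 0.5299
sin(58 deg) = 0.8480
R1*R2 = 0.5299 + 0.8480*e12


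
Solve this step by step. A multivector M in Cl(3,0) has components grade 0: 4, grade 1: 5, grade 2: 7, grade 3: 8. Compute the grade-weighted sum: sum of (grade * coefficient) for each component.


Grade-weighted sum = sum of grade_k * coefficient_k
0*4 = 0
1*5 = 5
2*7 = 14
3*8 = 24
Total = 0 + 5 + 14 + 24 = 43


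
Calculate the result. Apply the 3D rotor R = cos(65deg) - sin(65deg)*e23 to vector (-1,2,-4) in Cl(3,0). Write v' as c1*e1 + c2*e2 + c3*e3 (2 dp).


Rotor R = cos(65deg) - sin(65deg)*e23
Rotation angle theta = 2 * 65 = 130 degrees in the e23 plane (e2 -> e3).
The component perpendicular to the plane (e1) is invariant: v'_1 = v1 = -1.00
cos(130deg) = -0.6428, sin(130deg) = 0.7660
v'_2 = v2*cos(theta) - v3*sin(theta) = 2*(-0.6428) - (-4)*0.7660 = 1.78
v'_3 = v2*sin(theta) + v3*cos(theta) = 2*0.7660 + (-4)*(-0.6428) = 4.10
v' = -1.00*e1 + 1.78*e2 + 4.10*e3


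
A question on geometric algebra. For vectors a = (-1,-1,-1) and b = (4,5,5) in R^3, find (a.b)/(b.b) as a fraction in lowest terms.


Projection coefficient = (a . b) / (b . b)
a . b = (-1)*4 + (-1)*5 + (-1)*5
= -4 + (-5) + (-5) = -14
b . b = 4^2 + 5^2 + 5^2
= 16 + 25 + 25 = 66
Coefficient = -14/66
In lowest terms: -7/33


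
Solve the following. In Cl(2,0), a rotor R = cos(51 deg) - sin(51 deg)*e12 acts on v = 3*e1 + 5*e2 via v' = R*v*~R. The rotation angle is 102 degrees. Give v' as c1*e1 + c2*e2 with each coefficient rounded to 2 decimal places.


Rotor R = cos(51deg) - sin(51deg)*e12
Rotation angle theta = 2 * 51 = 102 degrees
v' = R*v*~R rotates v by theta.
cos(102deg) = -0.2079, sin(102deg) = 0.9781
v'_1 = 3*cos(102deg) - 5*sin(102deg)
= 3*(-0.2079) - 5*0.9781
= -5.51
v'_2 = 3*sin(102deg) + 5*cos(102deg)
= 3*0.9781 + 5*(-0.2079)
= 1.89
v' = -5.51*e1 + 1.89*e2


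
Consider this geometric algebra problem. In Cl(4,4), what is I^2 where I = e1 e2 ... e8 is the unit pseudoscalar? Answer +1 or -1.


The pseudoscalar I = e1...e_n (product of all n generators) of Cl(p,q) satisfies I^2 = (-1)^(q + n(n-1)/2).
p = 4, q = 4, n = p + q = 8
n(n-1)/2 = 8 * 7 / 2 = 28
Exponent = q + n(n-1)/2 = 4 + 28 = 32
I^2 = (-1)^32 = +1


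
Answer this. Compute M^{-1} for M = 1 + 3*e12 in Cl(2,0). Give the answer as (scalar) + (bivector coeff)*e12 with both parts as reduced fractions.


M = 1 + 3*e12, where e12^2 = -1.
Since M commutes with its reverse ~M = a - b*e12, M * ~M = a^2 - b^2*e12^2 = a^2 + b^2.
So M^{-1} = ~M / (a^2 + b^2) = (a - b*e12)/(a^2 + b^2).
a^2 + b^2 = 1 + 9 = 10
Scalar part = 1/10 = 1/10
Bivector coeff = -3/10 = -3/10
M^{-1} = 1/10 - 3/10*e12


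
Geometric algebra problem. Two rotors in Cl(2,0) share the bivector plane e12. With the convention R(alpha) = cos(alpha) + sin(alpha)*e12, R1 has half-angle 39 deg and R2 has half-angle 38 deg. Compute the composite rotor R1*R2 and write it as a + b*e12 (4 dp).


Same-plane rotors commute and their half-angles add:
R1*R2 = cos(a1 + a2) + sin(a1 + a2)*e12.
a1 + a2 = 39 + 38 = 77 deg
cos(77 deg) = 0.2250
sin(77 deg) = 0.9744
R1*R2 = 0.2250 + 0.9744*e12


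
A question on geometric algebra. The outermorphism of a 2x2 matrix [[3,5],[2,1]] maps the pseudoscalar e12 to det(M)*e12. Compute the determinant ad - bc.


The outermorphism of a linear map f sends e1^e2 to f(e1)^f(e2).
f(e1) = 3*e1 + 2*e2
f(e2) = 5*e1 + 1*e2
f(e1) ^ f(e2) = (3*e1 + 2*e2) ^ (5*e1 + 1*e2)
= 3*1*e12 + 2*5*e21
= (3 - 10)*e12
= -7*e12
Coefficient = -7


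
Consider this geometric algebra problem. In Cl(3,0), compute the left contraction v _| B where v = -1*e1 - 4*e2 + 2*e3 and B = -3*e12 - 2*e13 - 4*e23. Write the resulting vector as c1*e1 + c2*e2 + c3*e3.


Left contraction v _| B = <vB>_1 (grade-1 part of the geometric product vB).
Using e1_|e12 = e2, e2_|e12 = -e1, e1_|e13 = e3, e3_|e13 = -e1, e2_|e23 = e3, e3_|e23 = -e2:
e1 coeff: -v2*b12 - v3*b13 = -(-4)*(-3) - (2)*(-2) = -8
e2 coeff: v1*b12 - v3*b23 = (-1)*(-3) - (2)*(-4) = 11
e3 coeff: v1*b13 + v2*b23 = (-1)*(-2) + (-4)*(-4) = 18
v _| B = -8*e1 + 11*e2 + 18*e3


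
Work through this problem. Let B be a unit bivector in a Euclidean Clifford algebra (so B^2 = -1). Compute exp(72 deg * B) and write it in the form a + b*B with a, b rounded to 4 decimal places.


For a unit bivector B with B^2 = -1, the exponential series gives
e^(theta*B) = cos(theta) + sin(theta)*B (the GA analogue of Euler's formula).
theta = 72 degrees = 1.256637 rad
cos(72 deg) = 0.3090
sin(72 deg) = 0.9511
exp(theta*B) = 0.3090 + 0.9511*B


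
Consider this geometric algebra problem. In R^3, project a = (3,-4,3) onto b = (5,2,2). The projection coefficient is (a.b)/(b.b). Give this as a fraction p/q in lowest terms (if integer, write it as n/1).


Projection coefficient = (a . b) / (b . b)
a . b = 3*5 + (-4)*2 + 3*2
= 15 + (-8) + 6 = 13
b . b = 5^2 + 2^2 + 2^2
= 25 + 4 + 4 = 33
Coefficient = 13/33
In lowest terms: 13/33


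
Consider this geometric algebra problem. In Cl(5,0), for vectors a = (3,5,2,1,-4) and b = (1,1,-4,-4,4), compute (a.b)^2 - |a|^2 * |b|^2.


a . b = 3*1 + 5*1 + 2*(-4) + 1*(-4) + (-4)*4
= 3 + 5 + (-8) + (-4) + (-16) = -20
|a|^2 = 3^2 + 5^2 + 2^2 + 1^2 + (-4)^2 = 55
|b|^2 = 1^2 + 1^2 + (-4)^2 + (-4)^2 + 4^2 = 50
(a.b)^2 = (-20)^2 = 400
|a|^2 * |b|^2 = 55 * 50 = 2750
Result = 400 - 2750 = -2350


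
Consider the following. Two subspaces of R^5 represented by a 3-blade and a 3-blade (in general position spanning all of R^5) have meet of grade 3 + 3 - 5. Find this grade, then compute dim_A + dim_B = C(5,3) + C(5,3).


Meet grade = grade(A) + grade(B) - n
= 3 + 3 - 5 = 1
C(5,3) = 10
C(5,3) = 10
dim_A + dim_B = 10 + 10 = 20


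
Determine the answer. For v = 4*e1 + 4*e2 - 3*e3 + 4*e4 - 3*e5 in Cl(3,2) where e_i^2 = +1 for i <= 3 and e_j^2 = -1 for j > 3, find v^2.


v^2 = sum of c_i^2 * e_i^2
Positive signature terms (e_i^2 = +1): 4^2 + 4^2 + (-3)^2 = 41
Negative signature terms (e_j^2 = -1): 4^2 + (-3)^2 = 25
v^2 = 41 - 25 = 16


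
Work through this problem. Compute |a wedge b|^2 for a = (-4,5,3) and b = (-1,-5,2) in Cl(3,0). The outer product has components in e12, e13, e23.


a wedge b = (a1*b2 - a2*b1)*e12 + (a1*b3 - a3*b1)*e13 + (a2*b3 - a3*b2)*e23
e12 coeff: (-4)*(-5) - 5*(-1) = 20 - (-5) = 25
e13 coeff: (-4)*2 - 3*(-1) = -8 - (-3) = -5
e23 coeff: 5*2 - 3*(-5) = 10 - (-15) = 25
|a wedge b|^2 = 25^2 + (-5)^2 + 25^2
= 625 + 25 + 625
= 1275


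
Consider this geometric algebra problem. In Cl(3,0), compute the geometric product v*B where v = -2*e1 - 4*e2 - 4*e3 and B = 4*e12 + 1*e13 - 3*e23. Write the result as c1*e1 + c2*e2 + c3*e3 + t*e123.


vB has grade-1 (vector) and grade-3 (trivector) parts: vB = (v _| B) + (v ^ B).
Vector part <vB>_1:
  e1: -v2*b12 - v3*b13 = -(-4)*(4) - (-4)*(1) = 20
  e2: v1*b12 - v3*b23 = (-2)*(4) - (-4)*(-3) = -20
  e3: v1*b13 + v2*b23 = (-2)*(1) + (-4)*(-3) = 10
Trivector part <vB>_3:
  e123: v1*b23 - v2*b13 + v3*b12 = (-2)*(-3) - (-4)*(1) + (-4)*(4) = -6
vB = 20*e1 - 20*e2 + 10*e3 - 6*e123


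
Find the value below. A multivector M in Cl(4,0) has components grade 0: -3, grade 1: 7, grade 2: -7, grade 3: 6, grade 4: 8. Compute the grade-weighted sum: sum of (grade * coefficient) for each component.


Grade-weighted sum = sum of grade_k * coefficient_k
0*(-3) = 0
1*7 = 7
2*(-7) = -14
3*6 = 18
4*8 = 32
Total = 0 + 7 + (-14) + 18 + 32 = 43


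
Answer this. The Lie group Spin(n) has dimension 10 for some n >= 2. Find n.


dim Spin(n) = dim so(n) = n(n-1)/2.
Solve n(n-1)/2 = 10, i.e. n^2 - n - 20 = 0.
Discriminant = 1 + 8*10 = 81
n = (1 + sqrt(81))/2 = (1 + 9)/2 = 5


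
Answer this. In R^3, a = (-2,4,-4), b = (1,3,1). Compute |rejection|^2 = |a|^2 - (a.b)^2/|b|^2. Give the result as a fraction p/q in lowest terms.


|a|^2 = (-2)^2 + 4^2 + (-4)^2 = 36
|b|^2 = 1^2 + 3^2 + 1^2 = 11
a . b = (-2)*1 + 4*3 + (-4)*1 = 6
(a.b)^2 = 6^2 = 36
|rej|^2 = 36 - 36/11
= (396 - 36)/11
= 360/11
In lowest terms: 360/11


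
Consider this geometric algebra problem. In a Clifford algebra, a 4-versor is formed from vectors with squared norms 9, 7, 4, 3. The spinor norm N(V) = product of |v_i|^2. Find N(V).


Spinor norm N(V) = |v1|^2 * |v2|^2 * ... * |v4|^2
= 9 * 7 * 4 * 3
Running product: 9, 63, 252, 756
N(V) = 756


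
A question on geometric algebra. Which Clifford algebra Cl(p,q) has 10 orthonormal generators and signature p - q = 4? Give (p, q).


We need p + q = 10 and p - q = 4.
Adding: 2p = 10 + 4 = 14, so p = 7.
Then q = 10 - 7 = 3.
(p, q) = (7, 3)


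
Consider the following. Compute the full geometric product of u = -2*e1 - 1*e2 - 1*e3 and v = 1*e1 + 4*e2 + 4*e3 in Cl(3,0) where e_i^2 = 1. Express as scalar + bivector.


In Cl(3,0): e_i^2 = 1, e_ie_j = -e_je_i for i != j.
Scalar part = u . v = (-2)*1 + (-1)*4 + (-1)*4
= -2 + (-4) + (-4) = -10
e12 coeff = (-2)*4 - (-1)*1 = -8 - (-1) = -7
e13 coeff = (-2)*4 - (-1)*1 = -8 - (-1) = -7
e23 coeff = (-1)*4 - (-1)*4 = -4 - (-4) = 0
uv = -10 - 7*e12 - 7*e13 + 0*e23


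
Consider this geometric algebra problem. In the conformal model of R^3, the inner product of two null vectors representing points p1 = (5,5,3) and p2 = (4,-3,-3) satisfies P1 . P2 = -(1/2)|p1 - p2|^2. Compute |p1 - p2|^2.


p1 - p2 = (1, 8, 6)
|p1 - p2|^2 = 1^2 + 8^2 + 6^2
= 1 + 64 + 36
= 101


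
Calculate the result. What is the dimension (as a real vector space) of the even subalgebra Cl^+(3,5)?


Even subalgebra dimension = 2^(n-1)
n = 3 + 5 = 8
2^(8 - 1) = 2^7 = 128
Verification: sum of C(8,k) for even k = 1 + 28 + 70 + 28 + 1 = 128
Result = 128


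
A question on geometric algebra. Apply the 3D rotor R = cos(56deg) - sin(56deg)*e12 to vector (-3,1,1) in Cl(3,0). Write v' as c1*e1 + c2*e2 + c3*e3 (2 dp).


Rotor R = cos(56deg) - sin(56deg)*e12
Rotation angle theta = 2 * 56 = 112 degrees in the e12 plane (e1 -> e2).
The component perpendicular to the plane (e3) is invariant: v'_3 = v3 = 1.00
cos(112deg) = -0.3746, sin(112deg) = 0.9272
v'_1 = v1*cos(theta) - v2*sin(theta) = -3*(-0.3746) - 1*0.9272 = 0.20
v'_2 = v1*sin(theta) + v2*cos(theta) = -3*0.9272 + 1*(-0.3746) = -3.16
v' = 0.20*e1 - 3.16*e2 + 1.00*e3


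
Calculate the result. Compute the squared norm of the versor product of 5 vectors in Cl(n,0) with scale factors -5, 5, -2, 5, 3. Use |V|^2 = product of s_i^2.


Each vector v_i has |v_i|^2 = s_i^2
Squared scales: (-5)^2 = 25, 5^2 = 25, (-2)^2 = 4, 5^2 = 25, 3^2 = 9
|V|^2 = 25 * 25 * 4 * 25 * 9
= 562500


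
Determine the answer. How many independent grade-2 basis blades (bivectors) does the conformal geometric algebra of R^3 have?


The conformal model of R^3 uses Cl(4,1) with m = 3 + 2 = 5 generators.
Number of grade-2 blades = C(m, 2) = C(5, 2)
= 5*4/2 = 10


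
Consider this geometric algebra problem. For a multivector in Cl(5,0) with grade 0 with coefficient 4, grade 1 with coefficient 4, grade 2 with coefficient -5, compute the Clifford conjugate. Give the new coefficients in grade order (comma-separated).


Clifford conjugate sign for grade k: (-1)^(k(k+1)/2)
Grade 0: (-1)^(0*1/2) = (-1)^0 = 1, coeff 4 -> 4
Grade 1: (-1)^(1*2/2) = (-1)^1 = -1, coeff 4 -> -4
Grade 2: (-1)^(2*3/2) = (-1)^3 = -1, coeff -5 -> 5
Conjugated coefficients: 4, -4, 5


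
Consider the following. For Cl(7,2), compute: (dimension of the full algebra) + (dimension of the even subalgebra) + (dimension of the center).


n = 7 + 2 = 9
Total dim = 2^9 = 512
Even subalgebra dim = 2^8 = 256
n is odd, so center dim = 2
Sum = 512 + 256 + 2 = 770


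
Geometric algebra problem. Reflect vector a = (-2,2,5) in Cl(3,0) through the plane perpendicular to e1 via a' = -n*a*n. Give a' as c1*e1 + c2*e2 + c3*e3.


Reflection formula: a' = -n*a*n, with n = e1 (unit vector, n^2 = 1).
For reflection through hyperplane perp to e1:
The component along e1 flips sign, others stay.
a = (-2, 2, 5)
a' = (2, 2, 5)
a' = 2*e1 + 2*e2 + 5*e3


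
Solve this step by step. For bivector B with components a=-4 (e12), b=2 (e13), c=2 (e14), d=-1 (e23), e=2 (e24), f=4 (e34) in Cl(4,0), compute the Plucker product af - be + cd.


Plucker relation: af - be + cd
a*f = (-4)*4 = -16
b*e = 2*2 = 4
c*d = 2*(-1) = -2
af - be + cd = -16 - 4 + (-2)
= -22


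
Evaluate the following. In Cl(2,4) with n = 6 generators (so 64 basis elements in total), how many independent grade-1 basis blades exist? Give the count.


Number of grade-k basis blades in Cl(p,q) with n = p + q is C(n, k).
n = 2 + 4 = 6
C(6, 1) = 6! / (1! * 5!)
= 720 / (1 * 120)
= 6


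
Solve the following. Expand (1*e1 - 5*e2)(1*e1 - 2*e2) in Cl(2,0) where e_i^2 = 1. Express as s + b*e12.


Expand: (1*e1 - 5*e2)(1*e1 - 2*e2)
= 1*1*e1e1 + 1*(-2)*e1e2 + (-5)*1*e2e1 + (-5)*(-2)*e2e2
Using e1^2 = e2^2 = 1, e2e1 = -e1e2:
Scalar part s = 1*1 + (-5)*(-2) = 1 + 10 = 11
Bivector part b = 1*(-2) - (-5)*1 = -2 - (-5) = 3
uv = 11 + 3*e12


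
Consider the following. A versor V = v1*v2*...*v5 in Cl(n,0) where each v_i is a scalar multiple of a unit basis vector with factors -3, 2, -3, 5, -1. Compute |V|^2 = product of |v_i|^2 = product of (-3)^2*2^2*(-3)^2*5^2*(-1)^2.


Each vector v_i has |v_i|^2 = s_i^2
Squared scales: (-3)^2 = 9, 2^2 = 4, (-3)^2 = 9, 5^2 = 25, (-1)^2 = 1
|V|^2 = 9 * 4 * 9 * 25 * 1
= 8100


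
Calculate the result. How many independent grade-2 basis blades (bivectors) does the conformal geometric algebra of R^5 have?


The conformal model of R^5 uses Cl(6,1) with m = 5 + 2 = 7 generators.
Number of grade-2 blades = C(m, 2) = C(7, 2)
= 7*6/2 = 21


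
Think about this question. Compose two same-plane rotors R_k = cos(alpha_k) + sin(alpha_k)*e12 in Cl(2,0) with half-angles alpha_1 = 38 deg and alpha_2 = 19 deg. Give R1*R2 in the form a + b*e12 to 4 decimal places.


Same-plane rotors commute and their half-angles add:
R1*R2 = cos(a1 + a2) + sin(a1 + a2)*e12.
a1 + a2 = 38 + 19 = 57 deg
cos(57 deg) = 0.5446
sin(57 deg) = 0.8387
R1*R2 = 0.5446 + 0.8387*e12


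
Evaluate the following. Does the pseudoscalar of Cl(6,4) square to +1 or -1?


The pseudoscalar I = e1...e_n (product of all n generators) of Cl(p,q) satisfies I^2 = (-1)^(q + n(n-1)/2).
p = 6, q = 4, n = p + q = 10
n(n-1)/2 = 10 * 9 / 2 = 45
Exponent = q + n(n-1)/2 = 4 + 45 = 49
I^2 = (-1)^49 = -1


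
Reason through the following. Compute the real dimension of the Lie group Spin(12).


Spin(n) double-covers SO(n); both have Lie algebra so(n) of dimension n(n-1)/2.
n = 12
n(n-1) = 12 * 11 = 132
dim Spin(12) = 132/2 = 66


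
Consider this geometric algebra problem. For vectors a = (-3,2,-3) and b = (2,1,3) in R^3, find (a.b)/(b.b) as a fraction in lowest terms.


Projection coefficient = (a . b) / (b . b)
a . b = (-3)*2 + 2*1 + (-3)*3
= -6 + 2 + (-9) = -13
b . b = 2^2 + 1^2 + 3^2
= 4 + 1 + 9 = 14
Coefficient = -13/14
In lowest terms: -13/14


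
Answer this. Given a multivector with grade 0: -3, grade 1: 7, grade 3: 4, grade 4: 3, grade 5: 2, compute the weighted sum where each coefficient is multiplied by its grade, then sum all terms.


Grade-weighted sum = sum of grade_k * coefficient_k
0*(-3) = 0
1*7 = 7
3*4 = 12
4*3 = 12
5*2 = 10
Total = 0 + 7 + 12 + 12 + 10 = 41


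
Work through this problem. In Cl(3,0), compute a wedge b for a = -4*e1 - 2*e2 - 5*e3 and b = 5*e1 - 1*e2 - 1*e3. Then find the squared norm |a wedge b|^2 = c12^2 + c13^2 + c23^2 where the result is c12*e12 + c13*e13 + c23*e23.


a wedge b = (a1*b2 - a2*b1)*e12 + (a1*b3 - a3*b1)*e13 + (a2*b3 - a3*b2)*e23
e12 coeff: (-4)*(-1) - (-2)*5 = 4 - (-10) = 14
e13 coeff: (-4)*(-1) - (-5)*5 = 4 - (-25) = 29
e23 coeff: (-2)*(-1) - (-5)*(-1) = 2 - 5 = -3
|a wedge b|^2 = 14^2 + 29^2 + (-3)^2
= 196 + 841 + 9
= 1046


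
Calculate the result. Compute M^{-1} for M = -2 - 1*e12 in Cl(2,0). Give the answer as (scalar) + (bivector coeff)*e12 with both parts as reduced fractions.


M = -2 - 1*e12, where e12^2 = -1.
Since M commutes with its reverse ~M = a - b*e12, M * ~M = a^2 - b^2*e12^2 = a^2 + b^2.
So M^{-1} = ~M / (a^2 + b^2) = (a - b*e12)/(a^2 + b^2).
a^2 + b^2 = 4 + 1 = 5
Scalar part = -2/5 = -2/5
Bivector coeff = 1/5 = 1/5
M^{-1} = -2/5 + 1/5*e12


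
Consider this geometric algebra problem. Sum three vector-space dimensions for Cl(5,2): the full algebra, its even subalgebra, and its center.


n = 5 + 2 = 7
Total dim = 2^7 = 128
Even subalgebra dim = 2^6 = 64
n is odd, so center dim = 2
Sum = 128 + 64 + 2 = 194


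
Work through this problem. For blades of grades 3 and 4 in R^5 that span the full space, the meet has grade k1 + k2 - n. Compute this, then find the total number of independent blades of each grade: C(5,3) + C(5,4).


Meet grade = grade(A) + grade(B) - n
= 3 + 4 - 5 = 2
C(5,3) = 10
C(5,4) = 5
dim_A + dim_B = 10 + 5 = 15


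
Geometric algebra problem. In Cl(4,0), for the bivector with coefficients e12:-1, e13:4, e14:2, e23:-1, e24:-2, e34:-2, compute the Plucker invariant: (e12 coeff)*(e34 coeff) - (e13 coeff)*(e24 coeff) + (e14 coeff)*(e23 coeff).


Plucker relation: af - be + cd
a*f = (-1)*(-2) = 2
b*e = 4*(-2) = -8
c*d = 2*(-1) = -2
af - be + cd = 2 - (-8) + (-2)
= 8


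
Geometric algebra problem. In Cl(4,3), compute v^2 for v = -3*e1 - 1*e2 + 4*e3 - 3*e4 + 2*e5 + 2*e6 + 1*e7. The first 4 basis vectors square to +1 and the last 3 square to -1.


v^2 = sum of c_i^2 * e_i^2
Positive signature terms (e_i^2 = +1): (-3)^2 + (-1)^2 + 4^2 + (-3)^2 = 35
Negative signature terms (e_j^2 = -1): 2^2 + 2^2 + 1^2 = 9
v^2 = 35 - 9 = 26


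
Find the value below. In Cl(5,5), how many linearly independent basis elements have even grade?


Even subalgebra dimension = 2^(n-1)
n = 5 + 5 = 10
2^(10 - 1) = 2^9 = 512
Verification: sum of C(10,k) for even k = 1 + 45 + 210 + 210 + 45 + 1 = 512
Result = 512


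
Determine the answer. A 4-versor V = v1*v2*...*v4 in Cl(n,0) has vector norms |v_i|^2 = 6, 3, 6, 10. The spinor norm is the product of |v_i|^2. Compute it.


Spinor norm N(V) = |v1|^2 * |v2|^2 * ... * |v4|^2
= 6 * 3 * 6 * 10
Running product: 6, 18, 108, 1080
N(V) = 1080


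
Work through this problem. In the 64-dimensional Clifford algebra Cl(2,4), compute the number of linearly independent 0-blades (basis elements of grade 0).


Number of grade-k basis blades in Cl(p,q) with n = p + q is C(n, k).
n = 2 + 4 = 6
C(6, 0) = 6! / (0! * 6!)
= 720 / (1 * 720)
= 1


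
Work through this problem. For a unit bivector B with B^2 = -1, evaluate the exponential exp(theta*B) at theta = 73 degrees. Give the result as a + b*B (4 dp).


For a unit bivector B with B^2 = -1, the exponential series gives
e^(theta*B) = cos(theta) + sin(theta)*B (the GA analogue of Euler's formula).
theta = 73 degrees = 1.27409 rad
cos(73 deg) = 0.2924
sin(73 deg) = 0.9563
exp(theta*B) = 0.2924 + 0.9563*B


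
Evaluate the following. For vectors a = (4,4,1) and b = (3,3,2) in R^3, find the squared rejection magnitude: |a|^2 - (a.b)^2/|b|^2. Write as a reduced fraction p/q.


|a|^2 = 4^2 + 4^2 + 1^2 = 33
|b|^2 = 3^2 + 3^2 + 2^2 = 22
a . b = 4*3 + 4*3 + 1*2 = 26
(a.b)^2 = 26^2 = 676
|rej|^2 = 33 - 676/22
= (726 - 676)/22
= 50/22
In lowest terms: 25/11


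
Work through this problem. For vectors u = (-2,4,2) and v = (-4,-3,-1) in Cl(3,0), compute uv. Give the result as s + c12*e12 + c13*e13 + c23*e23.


In Cl(3,0): e_i^2 = 1, e_ie_j = -e_je_i for i != j.
Scalar part = u . v = (-2)*(-4) + 4*(-3) + 2*(-1)
= 8 + (-12) + (-2) = -6
e12 coeff = (-2)*(-3) - 4*(-4) = 6 - (-16) = 22
e13 coeff = (-2)*(-1) - 2*(-4) = 2 - (-8) = 10
e23 coeff = 4*(-1) - 2*(-3) = -4 - (-6) = 2
uv = -6 + 22*e12 + 10*e13 + 2*e23


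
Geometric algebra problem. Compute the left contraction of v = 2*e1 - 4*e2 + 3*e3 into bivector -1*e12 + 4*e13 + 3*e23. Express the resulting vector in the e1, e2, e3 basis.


Left contraction v _| B = <vB>_1 (grade-1 part of the geometric product vB).
Using e1_|e12 = e2, e2_|e12 = -e1, e1_|e13 = e3, e3_|e13 = -e1, e2_|e23 = e3, e3_|e23 = -e2:
e1 coeff: -v2*b12 - v3*b13 = -(-4)*(-1) - (3)*(4) = -16
e2 coeff: v1*b12 - v3*b23 = (2)*(-1) - (3)*(3) = -11
e3 coeff: v1*b13 + v2*b23 = (2)*(4) + (-4)*(3) = -4
v _| B = -16*e1 - 11*e2 - 4*e3


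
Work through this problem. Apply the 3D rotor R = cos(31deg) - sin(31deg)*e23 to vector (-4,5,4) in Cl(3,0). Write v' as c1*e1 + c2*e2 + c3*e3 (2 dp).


Rotor R = cos(31deg) - sin(31deg)*e23
Rotation angle theta = 2 * 31 = 62 degrees in the e23 plane (e2 -> e3).
The component perpendicular to the plane (e1) is invariant: v'_1 = v1 = -4.00
cos(62deg) = 0.4695, sin(62deg) = 0.8829
v'_2 = v2*cos(theta) - v3*sin(theta) = 5*0.4695 - 4*0.8829 = -1.18
v'_3 = v2*sin(theta) + v3*cos(theta) = 5*0.8829 + 4*0.4695 = 6.29
v' = -4.00*e1 - 1.18*e2 + 6.29*e3


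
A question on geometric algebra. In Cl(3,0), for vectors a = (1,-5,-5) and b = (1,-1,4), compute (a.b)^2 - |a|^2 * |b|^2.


a . b = 1*1 + (-5)*(-1) + (-5)*4
= 1 + 5 + (-20) = -14
|a|^2 = 1^2 + (-5)^2 + (-5)^2 = 51
|b|^2 = 1^2 + (-1)^2 + 4^2 = 18
(a.b)^2 = (-14)^2 = 196
|a|^2 * |b|^2 = 51 * 18 = 918
Result = 196 - 918 = -722


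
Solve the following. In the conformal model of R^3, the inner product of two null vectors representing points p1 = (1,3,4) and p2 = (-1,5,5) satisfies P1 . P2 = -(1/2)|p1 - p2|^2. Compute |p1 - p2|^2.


p1 - p2 = (2, -2, -1)
|p1 - p2|^2 = 2^2 + (-2)^2 + (-1)^2
= 4 + 4 + 1
= 9


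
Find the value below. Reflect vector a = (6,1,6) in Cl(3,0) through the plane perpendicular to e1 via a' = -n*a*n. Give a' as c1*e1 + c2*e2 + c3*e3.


Reflection formula: a' = -n*a*n, with n = e1 (unit vector, n^2 = 1).
For reflection through hyperplane perp to e1:
The component along e1 flips sign, others stay.
a = (6, 1, 6)
a' = (-6, 1, 6)
a' = -6*e1 + 1*e2 + 6*e3


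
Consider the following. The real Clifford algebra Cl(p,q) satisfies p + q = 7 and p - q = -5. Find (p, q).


We need p + q = 7 and p - q = -5.
Adding: 2p = 7 + (-5) = 2, so p = 1.
Then q = 7 - 1 = 6.
(p, q) = (1, 6)


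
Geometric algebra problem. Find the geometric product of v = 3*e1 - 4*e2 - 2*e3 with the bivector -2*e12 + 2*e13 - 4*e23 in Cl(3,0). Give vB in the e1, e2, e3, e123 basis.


vB has grade-1 (vector) and grade-3 (trivector) parts: vB = (v _| B) + (v ^ B).
Vector part <vB>_1:
  e1: -v2*b12 - v3*b13 = -(-4)*(-2) - (-2)*(2) = -4
  e2: v1*b12 - v3*b23 = (3)*(-2) - (-2)*(-4) = -14
  e3: v1*b13 + v2*b23 = (3)*(2) + (-4)*(-4) = 22
Trivector part <vB>_3:
  e123: v1*b23 - v2*b13 + v3*b12 = (3)*(-4) - (-4)*(2) + (-2)*(-2) = 0
vB = -4*e1 - 14*e2 + 22*e3 + 0*e123


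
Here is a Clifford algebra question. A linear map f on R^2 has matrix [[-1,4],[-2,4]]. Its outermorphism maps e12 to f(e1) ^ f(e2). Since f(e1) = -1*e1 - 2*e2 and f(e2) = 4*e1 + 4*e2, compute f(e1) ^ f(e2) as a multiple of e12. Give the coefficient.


The outermorphism of a linear map f sends e1^e2 to f(e1)^f(e2).
f(e1) = -1*e1 - 2*e2
f(e2) = 4*e1 + 4*e2
f(e1) ^ f(e2) = (-1*e1 - 2*e2) ^ (4*e1 + 4*e2)
= (-1)*4*e12 + (-2)*4*e21
= (-4 - (-8))*e12
= 4*e12
Coefficient = 4


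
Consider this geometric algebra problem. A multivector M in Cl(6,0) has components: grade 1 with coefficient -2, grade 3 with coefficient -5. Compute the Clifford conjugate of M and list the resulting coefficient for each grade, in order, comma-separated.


Clifford conjugate sign for grade k: (-1)^(k(k+1)/2)
Grade 1: (-1)^(1*2/2) = (-1)^1 = -1, coeff -2 -> 2
Grade 3: (-1)^(3*4/2) = (-1)^6 = 1, coeff -5 -> -5
Conjugated coefficients: 2, -5


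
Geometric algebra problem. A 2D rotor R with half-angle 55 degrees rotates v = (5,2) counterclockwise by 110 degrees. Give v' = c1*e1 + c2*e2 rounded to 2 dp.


Rotor R = cos(55deg) - sin(55deg)*e12
Rotation angle theta = 2 * 55 = 110 degrees
v' = R*v*~R rotates v by theta.
cos(110deg) = -0.3420, sin(110deg) = 0.9397
v'_1 = 5*cos(110deg) - 2*sin(110deg)
= 5*(-0.3420) - 2*0.9397
= -3.59
v'_2 = 5*sin(110deg) + 2*cos(110deg)
= 5*0.9397 + 2*(-0.3420)
= 4.01
v' = -3.59*e1 + 4.01*e2


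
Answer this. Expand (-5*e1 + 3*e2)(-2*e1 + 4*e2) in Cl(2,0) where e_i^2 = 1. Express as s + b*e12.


Expand: (-5*e1 + 3*e2)(-2*e1 + 4*e2)
= (-5)*(-2)*e1e1 + (-5)*4*e1e2 + 3*(-2)*e2e1 + 3*4*e2e2
Using e1^2 = e2^2 = 1, e2e1 = -e1e2:
Scalar part s = (-5)*(-2) + 3*4 = 10 + 12 = 22
Bivector part b = (-5)*4 - 3*(-2) = -20 - (-6) = -14
uv = 22 - 14*e12


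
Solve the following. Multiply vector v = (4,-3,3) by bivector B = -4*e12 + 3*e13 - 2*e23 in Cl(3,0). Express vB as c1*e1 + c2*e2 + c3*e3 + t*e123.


vB has grade-1 (vector) and grade-3 (trivector) parts: vB = (v _| B) + (v ^ B).
Vector part <vB>_1:
  e1: -v2*b12 - v3*b13 = -(-3)*(-4) - (3)*(3) = -21
  e2: v1*b12 - v3*b23 = (4)*(-4) - (3)*(-2) = -10
  e3: v1*b13 + v2*b23 = (4)*(3) + (-3)*(-2) = 18
Trivector part <vB>_3:
  e123: v1*b23 - v2*b13 + v3*b12 = (4)*(-2) - (-3)*(3) + (3)*(-4) = -11
vB = -21*e1 - 10*e2 + 18*e3 - 11*e123


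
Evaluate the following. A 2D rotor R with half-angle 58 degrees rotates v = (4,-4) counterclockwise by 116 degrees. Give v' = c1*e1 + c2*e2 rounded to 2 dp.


Rotor R = cos(58deg) - sin(58deg)*e12
Rotation angle theta = 2 * 58 = 116 degrees
v' = R*v*~R rotates v by theta.
cos(116deg) = -0.4384, sin(116deg) = 0.8988
v'_1 = 4*cos(116deg) - (-4)*sin(116deg)
= 4*(-0.4384) - (-4)*0.8988
= 1.84
v'_2 = 4*sin(116deg) + (-4)*cos(116deg)
= 4*0.8988 + (-4)*(-0.4384)
= 5.35
v' = 1.84*e1 + 5.35*e2
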